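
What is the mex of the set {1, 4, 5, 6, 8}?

0

0 is not in the set, so the mex is 0.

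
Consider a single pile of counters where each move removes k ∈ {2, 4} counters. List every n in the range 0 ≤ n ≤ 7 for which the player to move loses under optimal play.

0, 1, 6, 7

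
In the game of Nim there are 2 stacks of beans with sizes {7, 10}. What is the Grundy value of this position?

13

Nim-sum: 7 ⊕ 10 = 13.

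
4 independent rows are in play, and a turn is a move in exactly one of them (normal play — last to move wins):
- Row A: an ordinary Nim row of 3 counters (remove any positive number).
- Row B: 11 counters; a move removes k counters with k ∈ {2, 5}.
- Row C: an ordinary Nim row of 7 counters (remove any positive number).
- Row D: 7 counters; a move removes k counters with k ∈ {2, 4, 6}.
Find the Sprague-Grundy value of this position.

Row A is a plain Nim row of size 3, so its Grundy value is 3.
Build the Grundy sequence for row B with g(k) = mex{g(k−s) : s ∈ {2, 5}, s ≤ k}:
k:     0  1  2  3  4  5  6  7  8  9 10 11
g(k):  0  0  1  1  0  2  1  0  0  1  1  0
So g(11) = 0.
Row C is a plain Nim row of size 7, so its Grundy value is 7.
Build the Grundy sequence for row D with g(k) = mex{g(k−s) : s ∈ {2, 4, 6}, s ≤ k}:
k:     0  1  2  3  4  5  6  7
g(k):  0  0  1  1  2  2  3  3
So g(7) = 3.
The value of a disjunctive sum is the nim-sum of the parts.
Combined value = 3 ⊕ 0 ⊕ 7 ⊕ 3 = 7.

7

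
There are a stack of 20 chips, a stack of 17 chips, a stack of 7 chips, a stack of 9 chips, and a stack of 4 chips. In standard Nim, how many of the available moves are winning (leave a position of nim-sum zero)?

Nim-sum: 20 ⊕ 17 ⊕ 7 ⊕ 9 ⊕ 4 = 15.
The overall nim-sum is X = 15. A stack of size p has a winning move iff p XOR X < p (reduce it to p XOR X).
  20: 20 XOR 15 = 27 ≥ 20 — no move.
  17: 17 XOR 15 = 30 ≥ 17 — no move.
  7: 7 XOR 15 = 8 ≥ 7 — no move.
  9: 9 XOR 15 = 6 < 9 — winning move (to 6).
  4: 4 XOR 15 = 11 ≥ 4 — no move.
That gives 1 winning move.

1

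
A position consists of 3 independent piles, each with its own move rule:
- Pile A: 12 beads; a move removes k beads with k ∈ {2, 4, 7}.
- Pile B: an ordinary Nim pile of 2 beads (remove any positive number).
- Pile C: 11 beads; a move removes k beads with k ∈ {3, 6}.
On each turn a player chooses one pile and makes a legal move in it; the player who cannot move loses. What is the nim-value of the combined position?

For pile A, compute g(0), g(1), … with moves {2, 4, 7}:
k:     0  1  2  3  4  5  6  7  8  9 10 11 12
g(k):  0  0  1  1  2  2  0  3  1  0  2  1  0
So g(12) = 0.
Pile B is a plain Nim pile of size 2, so its Grundy value is 2.
For pile C, compute g(0), g(1), … with moves {3, 6}:
k:     0  1  2  3  4  5  6  7  8  9 10 11
g(k):  0  0  0  1  1  1  2  2  2  0  0  0
So g(11) = 0.
By the Sprague-Grundy theorem, the Grundy value of a sum of independent games is the XOR of the component values.
Combined value = 0 XOR 2 XOR 0 = 2.

2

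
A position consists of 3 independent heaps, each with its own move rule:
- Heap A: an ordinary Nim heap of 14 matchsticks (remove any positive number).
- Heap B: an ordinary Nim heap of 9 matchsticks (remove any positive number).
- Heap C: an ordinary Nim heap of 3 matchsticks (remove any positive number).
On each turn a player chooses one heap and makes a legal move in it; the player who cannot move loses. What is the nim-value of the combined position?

Heap A is a plain Nim heap of size 14, so its Grundy value is 14.
Heap B is a plain Nim heap of size 9, so its Grundy value is 9.
Heap C is a plain Nim heap of size 3, so its Grundy value is 3.
The value of a disjunctive sum is the nim-sum of the parts.
Combined value = 14 ⊕ 9 ⊕ 3 = 4.

4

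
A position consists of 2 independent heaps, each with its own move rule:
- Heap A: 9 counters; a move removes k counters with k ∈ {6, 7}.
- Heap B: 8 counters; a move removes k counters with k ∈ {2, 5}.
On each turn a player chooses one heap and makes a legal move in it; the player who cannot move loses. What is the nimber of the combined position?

Build the Grundy sequence for heap A with g(k) = mex{g(k−s) : s ∈ {6, 7}, s ≤ k}:
k:     0  1  2  3  4  5  6  7  8  9
g(k):  0  0  0  0  0  0  1  1  1  1
So g(9) = 1.
Grundy values for heap B (subtraction set {2, 5}):
k:     0  1  2  3  4  5  6  7  8
g(k):  0  0  1  1  0  2  1  0  0
So g(8) = 0.
By the Sprague-Grundy theorem, the Grundy value of a sum of independent games is the XOR of the component values.
Combined value = 1 ⊕ 0 = 1.

1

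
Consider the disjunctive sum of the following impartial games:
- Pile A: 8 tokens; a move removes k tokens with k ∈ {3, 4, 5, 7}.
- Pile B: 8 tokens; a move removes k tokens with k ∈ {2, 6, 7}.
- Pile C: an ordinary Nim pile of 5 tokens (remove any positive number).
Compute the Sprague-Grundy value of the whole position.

5

For pile A, compute g(0), g(1), … with moves {3, 4, 5, 7}:
k:     0  1  2  3  4  5  6  7  8
g(k):  0  0  0  1  1  1  2  2  2
So g(8) = 2.
Grundy values for pile B (subtraction set {2, 6, 7}):
g(0) = mex{} = 0
g(1) = mex{} = 0
g(2) = mex{0} = 1
g(3) = mex{0} = 1
g(4) = mex{1} = 0
g(5) = mex{1} = 0
g(6) = mex{0} = 1
g(7) = mex{0} = 1
g(8) = mex{0,1} = 2
So g(8) = 2.
Pile C is a plain Nim pile of size 5, so its Grundy value is 5.
By the Sprague-Grundy theorem, the Grundy value of a sum of independent games is the XOR of the component values.
Combined value = 2 XOR 2 XOR 5 = 5.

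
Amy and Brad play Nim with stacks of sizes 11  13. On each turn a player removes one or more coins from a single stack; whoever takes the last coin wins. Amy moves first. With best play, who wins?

Nim-sum: 11 XOR 13 = 6.
The nim-sum is 6 ≠ 0, so this is an N-position: the player to move can win; Amy has a winning move.

Amy wins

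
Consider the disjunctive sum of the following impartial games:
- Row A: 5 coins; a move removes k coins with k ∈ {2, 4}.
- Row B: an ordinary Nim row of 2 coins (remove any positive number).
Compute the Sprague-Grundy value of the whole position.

Grundy values for row A (subtraction set {2, 4}):
k:     0  1  2  3  4  5
g(k):  0  0  1  1  2  2
So g(5) = 2.
Row B is a plain Nim row of size 2, so its Grundy value is 2.
The value of a disjunctive sum is the nim-sum of the parts.
Combined value = 2 XOR 2 = 0.

0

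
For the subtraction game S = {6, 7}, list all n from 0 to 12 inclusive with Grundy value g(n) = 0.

0, 1, 2, 3, 4, 5

Build the Grundy sequence with g(k) = mex{g(k−s) : s ∈ {6, 7}, s ≤ k}:
g(0) = mex{} = 0
g(1) = mex{} = 0
g(2) = mex{} = 0
g(3) = mex{} = 0
g(4) = mex{} = 0
g(5) = mex{} = 0
g(6) = mex{0} = 1
g(7) = mex{0} = 1
g(8) = mex{0} = 1
g(9) = mex{0} = 1
g(10) = mex{0} = 1
g(11) = mex{0} = 1
g(12) = mex{0,1} = 2
The P-positions (g = 0) in 0..12 are 0, 1, 2, 3, 4, 5.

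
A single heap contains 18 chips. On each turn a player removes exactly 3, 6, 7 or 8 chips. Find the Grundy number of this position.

Build the Grundy sequence with g(k) = mex{g(k−s) : s ∈ {3, 6, 7, 8}, s ≤ k}:
k:     0  1  2  3  4  5  6  7  8  9 10 11 12 13 14 15 16 17 18
g(k):  0  0  0  1  1  1  2  2  2  3  3  0  0  0  1  1  1  2  2
So g(18) = 2.

2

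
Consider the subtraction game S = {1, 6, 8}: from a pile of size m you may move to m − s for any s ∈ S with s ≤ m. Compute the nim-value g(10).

1

Compute g(0), g(1), … for moves {1, 6, 8}:
g(0) = mex{} = 0
g(1) = mex{0} = 1
g(2) = mex{1} = 0
g(3) = mex{0} = 1
g(4) = mex{1} = 0
g(5) = mex{0} = 1
g(6) = mex{0,1} = 2
g(7) = mex{1,2} = 0
g(8) = mex{0} = 1
g(9) = mex{1} = 0
g(10) = mex{0} = 1
So g(10) = 1.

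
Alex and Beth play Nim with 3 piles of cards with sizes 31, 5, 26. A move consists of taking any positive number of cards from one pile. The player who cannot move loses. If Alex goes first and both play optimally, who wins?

Beth wins

Nim-sum: 31 XOR 5 XOR 26 = 0.
The nim-sum is 0, so this is a P-position: the player to move is in a losing position under optimal play; Alex is about to move from it and so loses — Beth wins.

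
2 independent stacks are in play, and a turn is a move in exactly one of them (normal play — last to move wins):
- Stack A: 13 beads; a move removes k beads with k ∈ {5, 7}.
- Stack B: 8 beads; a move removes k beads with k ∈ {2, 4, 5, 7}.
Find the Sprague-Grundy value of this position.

4

Build the Grundy sequence for stack A with g(k) = mex{g(k−s) : s ∈ {5, 7}, s ≤ k}:
k:     0  1  2  3  4  5  6  7  8  9 10 11 12 13
g(k):  0  0  0  0  0  1  1  1  1  1  2  2  0  0
So g(13) = 0.
Build the Grundy sequence for stack B with g(k) = mex{g(k−s) : s ∈ {2, 4, 5, 7}, s ≤ k}:
k:     0  1  2  3  4  5  6  7  8
g(k):  0  0  1  1  2  2  3  3  4
So g(8) = 4.
The value of a disjunctive sum is the nim-sum of the parts.
Combined value = 0 XOR 4 = 4.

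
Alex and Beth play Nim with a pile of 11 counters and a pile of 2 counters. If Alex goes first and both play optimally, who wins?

Alex wins

Compute the nim-sum pairwise:
11 ^ 2 = 9
The nim-sum is 9 ≠ 0, so this is an N-position: the player to move can win; Alex has a winning move.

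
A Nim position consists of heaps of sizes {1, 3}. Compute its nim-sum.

In binary:
  01  (1)
  11  (3)
  --
  10  (2)

2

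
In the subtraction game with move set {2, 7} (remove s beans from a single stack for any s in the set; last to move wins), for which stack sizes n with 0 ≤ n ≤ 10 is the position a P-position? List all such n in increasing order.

Build the Grundy sequence with g(k) = mex{g(k−s) : s ∈ {2, 7}, s ≤ k}:
k:     0  1  2  3  4  5  6  7  8  9 10
g(k):  0  0  1  1  0  0  1  1  2  0  0
The P-positions (g = 0) in 0..10 are 0, 1, 4, 5, 9, 10.

0, 1, 4, 5, 9, 10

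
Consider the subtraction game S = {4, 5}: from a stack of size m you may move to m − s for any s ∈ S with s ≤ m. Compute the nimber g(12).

Build the Grundy sequence with g(k) = mex{g(k−s) : s ∈ {4, 5}, s ≤ k}:
k:     0  1  2  3  4  5  6  7  8  9 10 11 12
g(k):  0  0  0  0  1  1  1  1  2  0  0  0  0
So g(12) = 0.

0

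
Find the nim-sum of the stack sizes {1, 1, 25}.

25

Compute the nim-sum pairwise:
1 XOR 1 = 0
0 XOR 25 = 25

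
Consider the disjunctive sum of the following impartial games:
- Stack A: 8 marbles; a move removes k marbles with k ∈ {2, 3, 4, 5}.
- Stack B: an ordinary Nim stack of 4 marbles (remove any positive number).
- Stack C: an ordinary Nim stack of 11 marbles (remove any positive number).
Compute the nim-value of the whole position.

15

For stack A, compute g(0), g(1), … with moves {2, 3, 4, 5}:
k:     0  1  2  3  4  5  6  7  8
g(k):  0  0  1  1  2  2  3  0  0
So g(8) = 0.
Stack B is a plain Nim stack of size 4, so its Grundy value is 4.
Stack C is a plain Nim stack of size 11, so its Grundy value is 11.
The value of a disjunctive sum is the nim-sum of the parts.
Combined value = 0 ⊕ 4 ⊕ 11 = 15.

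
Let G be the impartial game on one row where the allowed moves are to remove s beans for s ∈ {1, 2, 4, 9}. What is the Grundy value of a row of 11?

Grundy values for subtraction set {1, 2, 4, 9}:
k:     0  1  2  3  4  5  6  7  8  9 10 11
g(k):  0  1  2  0  1  2  0  1  2  3  4  0
So g(11) = 0.

0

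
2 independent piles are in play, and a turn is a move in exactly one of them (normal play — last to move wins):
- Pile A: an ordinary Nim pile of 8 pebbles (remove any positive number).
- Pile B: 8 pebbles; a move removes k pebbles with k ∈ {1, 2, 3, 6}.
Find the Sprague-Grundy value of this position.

8

Pile A is a plain Nim pile of size 8, so its Grundy value is 8.
Build the Grundy sequence for pile B with g(k) = mex{g(k−s) : s ∈ {1, 2, 3, 6}, s ≤ k}:
k:     0  1  2  3  4  5  6  7  8
g(k):  0  1  2  3  0  1  2  3  0
So g(8) = 0.
By the Sprague-Grundy theorem, the Grundy value of a sum of independent games is the XOR of the component values.
Combined value = 8 ⊕ 0 = 8.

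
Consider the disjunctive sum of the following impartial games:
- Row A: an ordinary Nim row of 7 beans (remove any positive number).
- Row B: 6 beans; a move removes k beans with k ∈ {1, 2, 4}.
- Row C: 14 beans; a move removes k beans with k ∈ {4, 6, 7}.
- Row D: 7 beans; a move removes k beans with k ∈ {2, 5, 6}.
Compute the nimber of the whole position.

4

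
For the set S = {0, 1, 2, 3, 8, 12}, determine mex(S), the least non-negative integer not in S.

4

The values 0, 1, 2, 3 are all present; 4 is the first non-negative integer missing from the set.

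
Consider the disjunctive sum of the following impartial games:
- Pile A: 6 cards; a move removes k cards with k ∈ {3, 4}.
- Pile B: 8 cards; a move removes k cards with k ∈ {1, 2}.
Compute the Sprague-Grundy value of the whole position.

For pile A, compute g(0), g(1), … with moves {3, 4}:
k:     0  1  2  3  4  5  6
g(k):  0  0  0  1  1  1  2
So g(6) = 2.
Build the Grundy sequence for pile B with g(k) = mex{g(k−s) : s ∈ {1, 2}, s ≤ k}:
g(0) = mex{} = 0
g(1) = mex{0} = 1
g(2) = mex{0,1} = 2
g(3) = mex{1,2} = 0
g(4) = mex{0,2} = 1
g(5) = mex{0,1} = 2
g(6) = mex{1,2} = 0
g(7) = mex{0,2} = 1
g(8) = mex{0,1} = 2
So g(8) = 2.
The value of a disjunctive sum is the nim-sum of the parts.
Combined value = 2 ⊕ 2 = 0.

0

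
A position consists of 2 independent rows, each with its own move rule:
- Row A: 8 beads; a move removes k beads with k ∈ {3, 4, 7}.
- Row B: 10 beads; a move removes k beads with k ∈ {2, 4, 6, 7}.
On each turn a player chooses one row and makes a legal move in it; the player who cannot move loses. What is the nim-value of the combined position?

Build the Grundy sequence for row A with g(k) = mex{g(k−s) : s ∈ {3, 4, 7}, s ≤ k}:
k:     0  1  2  3  4  5  6  7  8
g(k):  0  0  0  1  1  1  2  2  2
So g(8) = 2.
Build the Grundy sequence for row B with g(k) = mex{g(k−s) : s ∈ {2, 4, 6, 7}, s ≤ k}:
k:     0  1  2  3  4  5  6  7  8  9 10
g(k):  0  0  1  1  2  2  3  3  4  0  0
So g(10) = 0.
By the Sprague-Grundy theorem, the Grundy value of a sum of independent games is the XOR of the component values.
Combined value = 2 ⊕ 0 = 2.

2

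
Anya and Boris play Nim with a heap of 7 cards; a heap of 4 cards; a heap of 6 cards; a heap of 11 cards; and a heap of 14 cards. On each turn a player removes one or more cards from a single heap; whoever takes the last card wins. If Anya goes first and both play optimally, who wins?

Boris wins

Compute the nim-sum pairwise:
7 ^ 4 = 3
3 ^ 6 = 5
5 ^ 11 = 14
14 ^ 14 = 0
The nim-sum is 0, so this is a P-position: the player to move is in a losing position under optimal play; Anya is about to move from it and so loses — Boris wins.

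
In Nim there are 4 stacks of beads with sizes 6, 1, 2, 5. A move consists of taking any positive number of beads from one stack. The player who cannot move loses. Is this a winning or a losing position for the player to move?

Compute the nim-sum pairwise:
6 ⊕ 1 = 7
7 ⊕ 2 = 5
5 ⊕ 5 = 0
The nim-sum is 0, so this is a P-position: the player to move is in a losing position under optimal play.

Losing position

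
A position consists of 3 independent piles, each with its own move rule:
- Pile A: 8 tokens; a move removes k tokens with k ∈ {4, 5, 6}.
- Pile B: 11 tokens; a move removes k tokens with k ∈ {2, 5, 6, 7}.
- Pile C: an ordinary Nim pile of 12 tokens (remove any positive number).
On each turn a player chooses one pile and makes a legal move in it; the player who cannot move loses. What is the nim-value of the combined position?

13

Grundy values for pile A (subtraction set {4, 5, 6}):
g(0) = mex{} = 0
g(1) = mex{} = 0
g(2) = mex{} = 0
g(3) = mex{} = 0
g(4) = mex{0} = 1
g(5) = mex{0} = 1
g(6) = mex{0} = 1
g(7) = mex{0} = 1
g(8) = mex{0,1} = 2
So g(8) = 2.
Grundy values for pile B (subtraction set {2, 5, 6, 7}):
g(0) = mex{} = 0
g(1) = mex{} = 0
g(2) = mex{0} = 1
g(3) = mex{0} = 1
g(4) = mex{1} = 0
g(5) = mex{0,1} = 2
g(6) = mex{0} = 1
g(7) = mex{0,1,2} = 3
g(8) = mex{0,1} = 2
g(9) = mex{0,1,3} = 2
g(10) = mex{0,1,2} = 3
g(11) = mex{0,1,2} = 3
So g(11) = 3.
Pile C is a plain Nim pile of size 12, so its Grundy value is 12.
The value of a disjunctive sum is the nim-sum of the parts.
Combined value = 2 ⊕ 3 ⊕ 12 = 13.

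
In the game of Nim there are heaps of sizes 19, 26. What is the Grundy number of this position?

9

In binary:
  10011  (19)
  11010  (26)
  -----
  01001  (9)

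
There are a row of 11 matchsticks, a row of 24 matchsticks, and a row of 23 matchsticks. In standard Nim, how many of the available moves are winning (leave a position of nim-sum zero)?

Compute the nim-sum pairwise:
11 ⊕ 24 = 19
19 ⊕ 23 = 4
The overall nim-sum is X = 4. A row of size p has a winning move iff p XOR X < p (reduce it to p XOR X).
  11: 11 XOR 4 = 15 ≥ 11 — no move.
  24: 24 XOR 4 = 28 ≥ 24 — no move.
  23: 23 XOR 4 = 19 < 23 — winning move (to 19).
That gives 1 winning move.

1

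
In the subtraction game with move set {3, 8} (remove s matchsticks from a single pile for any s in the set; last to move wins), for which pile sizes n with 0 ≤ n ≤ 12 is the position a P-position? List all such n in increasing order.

0, 1, 2, 6, 7, 11, 12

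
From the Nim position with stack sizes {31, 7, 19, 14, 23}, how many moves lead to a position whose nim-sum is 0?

3

Compute the nim-sum pairwise:
31 ^ 7 = 24
24 ^ 19 = 11
11 ^ 14 = 5
5 ^ 23 = 18
The overall nim-sum is X = 18. A stack of size p has a winning move iff p XOR X < p (reduce it to p XOR X).
  31: 31 XOR 18 = 13 < 31 — winning move (to 13).
  7: 7 XOR 18 = 21 ≥ 7 — no move.
  19: 19 XOR 18 = 1 < 19 — winning move (to 1).
  14: 14 XOR 18 = 28 ≥ 14 — no move.
  23: 23 XOR 18 = 5 < 23 — winning move (to 5).
That gives 3 winning moves.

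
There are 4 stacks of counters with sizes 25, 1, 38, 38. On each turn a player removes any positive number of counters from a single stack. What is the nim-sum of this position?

Compute the nim-sum pairwise:
25 XOR 1 = 24
24 XOR 38 = 62
62 XOR 38 = 24

24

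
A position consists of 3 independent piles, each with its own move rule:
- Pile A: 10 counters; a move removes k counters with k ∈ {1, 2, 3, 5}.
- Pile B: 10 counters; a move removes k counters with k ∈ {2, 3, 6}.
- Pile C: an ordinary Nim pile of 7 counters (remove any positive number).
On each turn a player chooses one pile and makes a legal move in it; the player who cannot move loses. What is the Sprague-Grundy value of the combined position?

5

Grundy values for pile A (subtraction set {1, 2, 3, 5}):
k:     0  1  2  3  4  5  6  7  8  9 10
g(k):  0  1  2  3  0  1  2  3  0  1  2
So g(10) = 2.
For pile B, compute g(0), g(1), … with moves {2, 3, 6}:
g(0) = mex{} = 0
g(1) = mex{} = 0
g(2) = mex{0} = 1
g(3) = mex{0} = 1
g(4) = mex{0,1} = 2
g(5) = mex{1} = 0
g(6) = mex{0,1,2} = 3
g(7) = mex{0,2} = 1
g(8) = mex{0,1,3} = 2
g(9) = mex{1,3} = 0
g(10) = mex{1,2} = 0
So g(10) = 0.
Pile C is a plain Nim pile of size 7, so its Grundy value is 7.
By the Sprague-Grundy theorem, the Grundy value of a sum of independent games is the XOR of the component values.
Combined value = 2 ⊕ 0 ⊕ 7 = 5.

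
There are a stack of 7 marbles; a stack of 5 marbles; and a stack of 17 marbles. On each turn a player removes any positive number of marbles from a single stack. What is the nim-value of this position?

19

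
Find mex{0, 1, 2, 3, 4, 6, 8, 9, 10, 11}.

5

The values 0, 1, 2, 3, 4 are all present; 5 is the first non-negative integer missing from the set.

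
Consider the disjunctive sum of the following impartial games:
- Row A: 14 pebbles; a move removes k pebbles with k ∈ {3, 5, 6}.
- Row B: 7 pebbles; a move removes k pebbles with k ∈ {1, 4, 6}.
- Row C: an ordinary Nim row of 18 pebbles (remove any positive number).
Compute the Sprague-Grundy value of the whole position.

19

For row A, compute g(0), g(1), … with moves {3, 5, 6}:
g(0) = mex{} = 0
g(1) = mex{} = 0
g(2) = mex{} = 0
g(3) = mex{0} = 1
g(4) = mex{0} = 1
g(5) = mex{0} = 1
g(6) = mex{0,1} = 2
g(7) = mex{0,1} = 2
g(8) = mex{0,1} = 2
g(9) = mex{1,2} = 0
g(10) = mex{1,2} = 0
g(11) = mex{1,2} = 0
g(12) = mex{0,2} = 1
g(13) = mex{0,2} = 1
g(14) = mex{0,2} = 1
So g(14) = 1.
Grundy values for row B (subtraction set {1, 4, 6}):
g(0) = mex{} = 0
g(1) = mex{0} = 1
g(2) = mex{1} = 0
g(3) = mex{0} = 1
g(4) = mex{0,1} = 2
g(5) = mex{1,2} = 0
g(6) = mex{0} = 1
g(7) = mex{1} = 0
So g(7) = 0.
Row C is a plain Nim row of size 18, so its Grundy value is 18.
The value of a disjunctive sum is the nim-sum of the parts.
Combined value = 1 ⊕ 0 ⊕ 18 = 19.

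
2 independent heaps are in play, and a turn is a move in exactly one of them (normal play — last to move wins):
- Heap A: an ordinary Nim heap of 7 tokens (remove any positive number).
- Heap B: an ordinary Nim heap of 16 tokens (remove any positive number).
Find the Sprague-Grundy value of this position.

23

Heap A is a plain Nim heap of size 7, so its Grundy value is 7.
Heap B is a plain Nim heap of size 16, so its Grundy value is 16.
The value of a disjunctive sum is the nim-sum of the parts.
Combined value = 7 ⊕ 16 = 23.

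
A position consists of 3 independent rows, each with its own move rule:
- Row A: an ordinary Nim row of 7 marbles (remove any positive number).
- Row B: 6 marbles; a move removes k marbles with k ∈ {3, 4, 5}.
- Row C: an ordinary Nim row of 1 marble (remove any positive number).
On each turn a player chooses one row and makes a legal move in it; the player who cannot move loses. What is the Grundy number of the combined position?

4

Row A is a plain Nim row of size 7, so its Grundy value is 7.
Build the Grundy sequence for row B with g(k) = mex{g(k−s) : s ∈ {3, 4, 5}, s ≤ k}:
k:     0  1  2  3  4  5  6
g(k):  0  0  0  1  1  1  2
So g(6) = 2.
Row C is a plain Nim row of size 1, so its Grundy value is 1.
By the Sprague-Grundy theorem, the Grundy value of a sum of independent games is the XOR of the component values.
Combined value = 7 XOR 2 XOR 1 = 4.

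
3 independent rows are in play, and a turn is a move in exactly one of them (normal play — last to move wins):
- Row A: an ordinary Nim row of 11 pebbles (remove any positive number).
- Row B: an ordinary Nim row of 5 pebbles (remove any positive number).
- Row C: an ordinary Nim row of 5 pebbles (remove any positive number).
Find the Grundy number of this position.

11

Row A is a plain Nim row of size 11, so its Grundy value is 11.
Row B is a plain Nim row of size 5, so its Grundy value is 5.
Row C is a plain Nim row of size 5, so its Grundy value is 5.
The value of a disjunctive sum is the nim-sum of the parts.
Combined value = 11 ⊕ 5 ⊕ 5 = 11.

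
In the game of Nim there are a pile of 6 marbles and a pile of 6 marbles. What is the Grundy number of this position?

0

Compute the nim-sum pairwise:
6 ⊕ 6 = 0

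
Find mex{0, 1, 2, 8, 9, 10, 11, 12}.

3

The values 0, 1, 2 are all present; 3 is the first non-negative integer missing from the set.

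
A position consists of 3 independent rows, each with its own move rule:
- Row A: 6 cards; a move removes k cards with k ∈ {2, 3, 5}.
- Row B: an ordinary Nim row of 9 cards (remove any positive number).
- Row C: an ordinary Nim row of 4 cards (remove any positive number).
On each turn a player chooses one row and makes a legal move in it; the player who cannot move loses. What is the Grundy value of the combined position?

14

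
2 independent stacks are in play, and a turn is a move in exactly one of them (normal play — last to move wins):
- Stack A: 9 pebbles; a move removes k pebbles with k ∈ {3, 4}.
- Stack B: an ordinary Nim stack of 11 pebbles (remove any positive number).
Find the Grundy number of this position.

For stack A, compute g(0), g(1), … with moves {3, 4}:
k:     0  1  2  3  4  5  6  7  8  9
g(k):  0  0  0  1  1  1  2  0  0  0
So g(9) = 0.
Stack B is a plain Nim stack of size 11, so its Grundy value is 11.
By the Sprague-Grundy theorem, the Grundy value of a sum of independent games is the XOR of the component values.
Combined value = 0 ⊕ 11 = 11.

11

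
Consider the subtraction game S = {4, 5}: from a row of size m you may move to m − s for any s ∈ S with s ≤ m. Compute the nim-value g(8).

2

Grundy values for subtraction set {4, 5}:
g(0) = mex{} = 0
g(1) = mex{} = 0
g(2) = mex{} = 0
g(3) = mex{} = 0
g(4) = mex{0} = 1
g(5) = mex{0} = 1
g(6) = mex{0} = 1
g(7) = mex{0} = 1
g(8) = mex{0,1} = 2
So g(8) = 2.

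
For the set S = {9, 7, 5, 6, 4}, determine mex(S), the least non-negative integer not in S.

0

0 is not in the set, so the mex is 0.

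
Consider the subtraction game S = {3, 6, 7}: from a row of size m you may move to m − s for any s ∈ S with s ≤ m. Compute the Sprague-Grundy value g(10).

Build the Grundy sequence with g(k) = mex{g(k−s) : s ∈ {3, 6, 7}, s ≤ k}:
g(0) = mex{} = 0
g(1) = mex{} = 0
g(2) = mex{} = 0
g(3) = mex{0} = 1
g(4) = mex{0} = 1
g(5) = mex{0} = 1
g(6) = mex{0,1} = 2
g(7) = mex{0,1} = 2
g(8) = mex{0,1} = 2
g(9) = mex{0,1,2} = 3
g(10) = mex{1,2} = 0
So g(10) = 0.

0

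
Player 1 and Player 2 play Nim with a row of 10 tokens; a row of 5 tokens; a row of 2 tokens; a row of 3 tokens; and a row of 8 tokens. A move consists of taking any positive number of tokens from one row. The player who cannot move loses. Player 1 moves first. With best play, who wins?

Player 1 wins

Nim-sum: 10 ^ 5 ^ 2 ^ 3 ^ 8 = 6.
The nim-sum is 6 ≠ 0, so this is an N-position: the player to move can win; Player 1 has a winning move.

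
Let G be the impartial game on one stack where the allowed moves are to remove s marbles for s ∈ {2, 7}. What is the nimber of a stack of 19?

0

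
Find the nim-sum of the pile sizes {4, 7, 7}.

4

Compute the nim-sum pairwise:
4 ^ 7 = 3
3 ^ 7 = 4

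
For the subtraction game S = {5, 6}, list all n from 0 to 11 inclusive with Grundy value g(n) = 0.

0, 1, 2, 3, 4, 11

Grundy values for subtraction set {5, 6}:
k:     0  1  2  3  4  5  6  7  8  9 10 11
g(k):  0  0  0  0  0  1  1  1  1  1  2  0
The P-positions (g = 0) in 0..11 are 0, 1, 2, 3, 4, 11.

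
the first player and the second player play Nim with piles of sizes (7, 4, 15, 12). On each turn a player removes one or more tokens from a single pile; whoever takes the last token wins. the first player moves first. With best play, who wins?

Bitwise XOR of the heap sizes:
  0111  (7)
  0100  (4)
  1111  (15)
  1100  (12)
  ----
  0000  (0)
The nim-sum is 0, so this is a P-position: the player to move is in a losing position under optimal play; the first player is about to move from it and so loses — the second player wins.

the second player wins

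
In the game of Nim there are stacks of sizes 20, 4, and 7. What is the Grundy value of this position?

Compute the nim-sum pairwise:
20 ⊕ 4 = 16
16 ⊕ 7 = 23

23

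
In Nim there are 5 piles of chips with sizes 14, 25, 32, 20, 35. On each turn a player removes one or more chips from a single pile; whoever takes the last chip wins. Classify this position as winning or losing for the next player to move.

Losing position

Nim-sum: 14 XOR 25 XOR 32 XOR 20 XOR 35 = 0.
The nim-sum is 0, so this is a P-position: the player to move is in a losing position under optimal play.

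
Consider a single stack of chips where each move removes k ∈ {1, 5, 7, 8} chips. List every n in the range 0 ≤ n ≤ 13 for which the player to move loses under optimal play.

Grundy values for subtraction set {1, 5, 7, 8}:
k:     0  1  2  3  4  5  6  7  8  9 10 11 12 13
g(k):  0  1  0  1  0  1  0  1  2  3  2  3  2  3
The P-positions (g = 0) in 0..13 are 0, 2, 4, 6.

0, 2, 4, 6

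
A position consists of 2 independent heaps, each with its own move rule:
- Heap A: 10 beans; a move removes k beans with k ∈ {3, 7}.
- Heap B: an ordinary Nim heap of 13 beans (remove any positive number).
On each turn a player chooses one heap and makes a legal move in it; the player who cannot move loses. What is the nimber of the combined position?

Grundy values for heap A (subtraction set {3, 7}):
k:     0  1  2  3  4  5  6  7  8  9 10
g(k):  0  0  0  1  1  1  0  2  2  1  0
So g(10) = 0.
Heap B is a plain Nim heap of size 13, so its Grundy value is 13.
The value of a disjunctive sum is the nim-sum of the parts.
Combined value = 0 ⊕ 13 = 13.

13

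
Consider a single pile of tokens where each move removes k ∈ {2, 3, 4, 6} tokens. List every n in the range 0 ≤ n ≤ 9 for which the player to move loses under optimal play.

0, 1, 8, 9

Build the Grundy sequence with g(k) = mex{g(k−s) : s ∈ {2, 3, 4, 6}, s ≤ k}:
g(0) = mex{} = 0
g(1) = mex{} = 0
g(2) = mex{0} = 1
g(3) = mex{0} = 1
g(4) = mex{0,1} = 2
g(5) = mex{0,1} = 2
g(6) = mex{0,1,2} = 3
g(7) = mex{0,1,2} = 3
g(8) = mex{1,2,3} = 0
g(9) = mex{1,2,3} = 0
The P-positions (g = 0) in 0..9 are 0, 1, 8, 9.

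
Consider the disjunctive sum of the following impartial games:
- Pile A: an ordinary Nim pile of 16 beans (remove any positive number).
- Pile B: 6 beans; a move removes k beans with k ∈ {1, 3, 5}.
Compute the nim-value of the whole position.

Pile A is a plain Nim pile of size 16, so its Grundy value is 16.
For pile B, compute g(0), g(1), … with moves {1, 3, 5}:
g(0) = mex{} = 0
g(1) = mex{0} = 1
g(2) = mex{1} = 0
g(3) = mex{0} = 1
g(4) = mex{1} = 0
g(5) = mex{0} = 1
g(6) = mex{1} = 0
So g(6) = 0.
By the Sprague-Grundy theorem, the Grundy value of a sum of independent games is the XOR of the component values.
Combined value = 16 XOR 0 = 16.

16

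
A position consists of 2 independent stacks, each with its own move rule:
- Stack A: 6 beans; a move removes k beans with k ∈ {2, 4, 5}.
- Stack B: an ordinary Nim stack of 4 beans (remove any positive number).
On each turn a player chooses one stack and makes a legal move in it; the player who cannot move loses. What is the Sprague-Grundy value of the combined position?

7

Build the Grundy sequence for stack A with g(k) = mex{g(k−s) : s ∈ {2, 4, 5}, s ≤ k}:
g(0) = mex{} = 0
g(1) = mex{} = 0
g(2) = mex{0} = 1
g(3) = mex{0} = 1
g(4) = mex{0,1} = 2
g(5) = mex{0,1} = 2
g(6) = mex{0,1,2} = 3
So g(6) = 3.
Stack B is a plain Nim stack of size 4, so its Grundy value is 4.
By the Sprague-Grundy theorem, the Grundy value of a sum of independent games is the XOR of the component values.
Combined value = 3 ⊕ 4 = 7.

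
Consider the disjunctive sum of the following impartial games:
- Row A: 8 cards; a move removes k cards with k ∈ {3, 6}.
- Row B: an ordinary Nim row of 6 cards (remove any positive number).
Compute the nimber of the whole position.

4

For row A, compute g(0), g(1), … with moves {3, 6}:
k:     0  1  2  3  4  5  6  7  8
g(k):  0  0  0  1  1  1  2  2  2
So g(8) = 2.
Row B is a plain Nim row of size 6, so its Grundy value is 6.
The value of a disjunctive sum is the nim-sum of the parts.
Combined value = 2 ⊕ 6 = 4.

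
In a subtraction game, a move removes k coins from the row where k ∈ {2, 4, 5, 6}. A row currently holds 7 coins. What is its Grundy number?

3

Build the Grundy sequence with g(k) = mex{g(k−s) : s ∈ {2, 4, 5, 6}, s ≤ k}:
g(0) = mex{} = 0
g(1) = mex{} = 0
g(2) = mex{0} = 1
g(3) = mex{0} = 1
g(4) = mex{0,1} = 2
g(5) = mex{0,1} = 2
g(6) = mex{0,1,2} = 3
g(7) = mex{0,1,2} = 3
So g(7) = 3.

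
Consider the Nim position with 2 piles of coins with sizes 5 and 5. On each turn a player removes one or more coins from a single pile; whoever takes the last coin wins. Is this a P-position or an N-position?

Compute the nim-sum pairwise:
5 ⊕ 5 = 0
The nim-sum is 0, so this is a P-position: the player to move is in a losing position under optimal play.

P-position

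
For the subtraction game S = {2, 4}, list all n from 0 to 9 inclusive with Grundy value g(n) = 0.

0, 1, 6, 7

Build the Grundy sequence with g(k) = mex{g(k−s) : s ∈ {2, 4}, s ≤ k}:
k:     0  1  2  3  4  5  6  7  8  9
g(k):  0  0  1  1  2  2  0  0  1  1
The P-positions (g = 0) in 0..9 are 0, 1, 6, 7.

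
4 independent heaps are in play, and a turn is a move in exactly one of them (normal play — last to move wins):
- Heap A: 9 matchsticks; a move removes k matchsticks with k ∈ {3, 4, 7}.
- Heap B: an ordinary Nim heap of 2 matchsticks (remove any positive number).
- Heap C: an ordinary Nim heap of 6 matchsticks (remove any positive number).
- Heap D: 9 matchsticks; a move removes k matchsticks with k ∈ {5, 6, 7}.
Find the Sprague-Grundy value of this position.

6

Build the Grundy sequence for heap A with g(k) = mex{g(k−s) : s ∈ {3, 4, 7}, s ≤ k}:
g(0) = mex{} = 0
g(1) = mex{} = 0
g(2) = mex{} = 0
g(3) = mex{0} = 1
g(4) = mex{0} = 1
g(5) = mex{0} = 1
g(6) = mex{0,1} = 2
g(7) = mex{0,1} = 2
g(8) = mex{0,1} = 2
g(9) = mex{0,1,2} = 3
So g(9) = 3.
Heap B is a plain Nim heap of size 2, so its Grundy value is 2.
Heap C is a plain Nim heap of size 6, so its Grundy value is 6.
For heap D, compute g(0), g(1), … with moves {5, 6, 7}:
k:     0  1  2  3  4  5  6  7  8  9
g(k):  0  0  0  0  0  1  1  1  1  1
So g(9) = 1.
By the Sprague-Grundy theorem, the Grundy value of a sum of independent games is the XOR of the component values.
Combined value = 3 ⊕ 2 ⊕ 6 ⊕ 1 = 6.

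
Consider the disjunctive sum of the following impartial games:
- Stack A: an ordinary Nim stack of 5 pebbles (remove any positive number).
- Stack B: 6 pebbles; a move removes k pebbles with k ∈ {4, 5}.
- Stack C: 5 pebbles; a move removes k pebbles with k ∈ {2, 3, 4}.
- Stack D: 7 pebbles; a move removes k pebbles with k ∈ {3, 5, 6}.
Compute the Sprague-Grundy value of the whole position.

Stack A is a plain Nim stack of size 5, so its Grundy value is 5.
Build the Grundy sequence for stack B with g(k) = mex{g(k−s) : s ∈ {4, 5}, s ≤ k}:
k:     0  1  2  3  4  5  6
g(k):  0  0  0  0  1  1  1
So g(6) = 1.
Build the Grundy sequence for stack C with g(k) = mex{g(k−s) : s ∈ {2, 3, 4}, s ≤ k}:
g(0) = mex{} = 0
g(1) = mex{} = 0
g(2) = mex{0} = 1
g(3) = mex{0} = 1
g(4) = mex{0,1} = 2
g(5) = mex{0,1} = 2
So g(5) = 2.
Build the Grundy sequence for stack D with g(k) = mex{g(k−s) : s ∈ {3, 5, 6}, s ≤ k}:
k:     0  1  2  3  4  5  6  7
g(k):  0  0  0  1  1  1  2  2
So g(7) = 2.
By the Sprague-Grundy theorem, the Grundy value of a sum of independent games is the XOR of the component values.
Combined value = 5 XOR 1 XOR 2 XOR 2 = 4.

4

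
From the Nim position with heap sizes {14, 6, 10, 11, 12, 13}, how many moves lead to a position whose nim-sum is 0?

5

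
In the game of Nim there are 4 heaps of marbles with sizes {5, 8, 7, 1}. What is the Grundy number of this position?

Write each in binary and XOR column by column:
  0101  (5)
  1000  (8)
  0111  (7)
  0001  (1)
  ----
  1011  (11)

11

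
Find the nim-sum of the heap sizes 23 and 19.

4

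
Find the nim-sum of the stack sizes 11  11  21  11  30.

Compute the nim-sum pairwise:
11 ⊕ 11 = 0
0 ⊕ 21 = 21
21 ⊕ 11 = 30
30 ⊕ 30 = 0

0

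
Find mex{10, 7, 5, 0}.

1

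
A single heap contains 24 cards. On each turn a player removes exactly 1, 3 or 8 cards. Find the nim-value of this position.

0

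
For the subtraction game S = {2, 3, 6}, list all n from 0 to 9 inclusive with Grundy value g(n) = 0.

0, 1, 5, 9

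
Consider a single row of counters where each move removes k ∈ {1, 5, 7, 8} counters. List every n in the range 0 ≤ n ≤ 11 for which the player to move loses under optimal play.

0, 2, 4, 6

Build the Grundy sequence with g(k) = mex{g(k−s) : s ∈ {1, 5, 7, 8}, s ≤ k}:
k:     0  1  2  3  4  5  6  7  8  9 10 11
g(k):  0  1  0  1  0  1  0  1  2  3  2  3
The P-positions (g = 0) in 0..11 are 0, 2, 4, 6.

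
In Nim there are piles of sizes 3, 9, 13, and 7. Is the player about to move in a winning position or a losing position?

Losing position

Bitwise XOR of the heap sizes:
  0011  (3)
  1001  (9)
  1101  (13)
  0111  (7)
  ----
  0000  (0)
The nim-sum is 0, so this is a P-position: the player to move is in a losing position under optimal play.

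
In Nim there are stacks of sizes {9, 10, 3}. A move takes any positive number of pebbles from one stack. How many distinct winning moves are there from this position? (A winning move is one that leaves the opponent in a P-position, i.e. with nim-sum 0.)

Nim-sum: 9 XOR 10 XOR 3 = 0.
The nim-sum is already 0, so every move leaves a nonzero nim-sum — there are no winning moves.

0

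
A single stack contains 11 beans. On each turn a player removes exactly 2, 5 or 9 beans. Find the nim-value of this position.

0

Grundy values for subtraction set {2, 5, 9}:
g(0) = mex{} = 0
g(1) = mex{} = 0
g(2) = mex{0} = 1
g(3) = mex{0} = 1
g(4) = mex{1} = 0
g(5) = mex{0,1} = 2
g(6) = mex{0} = 1
g(7) = mex{1,2} = 0
g(8) = mex{1} = 0
g(9) = mex{0} = 1
g(10) = mex{0,2} = 1
g(11) = mex{1} = 0
So g(11) = 0.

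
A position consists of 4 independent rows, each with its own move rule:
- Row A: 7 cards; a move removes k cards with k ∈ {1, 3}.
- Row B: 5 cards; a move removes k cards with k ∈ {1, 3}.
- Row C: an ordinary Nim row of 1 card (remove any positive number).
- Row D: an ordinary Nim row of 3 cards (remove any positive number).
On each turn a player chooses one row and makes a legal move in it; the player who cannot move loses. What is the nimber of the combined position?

2

For row A, compute g(0), g(1), … with moves {1, 3}:
k:     0  1  2  3  4  5  6  7
g(k):  0  1  0  1  0  1  0  1
So g(7) = 1.
Build the Grundy sequence for row B with g(k) = mex{g(k−s) : s ∈ {1, 3}, s ≤ k}:
k:     0  1  2  3  4  5
g(k):  0  1  0  1  0  1
So g(5) = 1.
Row C is a plain Nim row of size 1, so its Grundy value is 1.
Row D is a plain Nim row of size 3, so its Grundy value is 3.
The value of a disjunctive sum is the nim-sum of the parts.
Combined value = 1 XOR 1 XOR 1 XOR 3 = 2.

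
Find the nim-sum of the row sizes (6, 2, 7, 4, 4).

Write each in binary and XOR column by column:
  110  (6)
  010  (2)
  111  (7)
  100  (4)
  100  (4)
  ---
  011  (3)

3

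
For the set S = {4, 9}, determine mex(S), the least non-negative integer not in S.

0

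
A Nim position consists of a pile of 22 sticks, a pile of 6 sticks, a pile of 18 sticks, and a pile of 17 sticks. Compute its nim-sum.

Compute the nim-sum pairwise:
22 XOR 6 = 16
16 XOR 18 = 2
2 XOR 17 = 19

19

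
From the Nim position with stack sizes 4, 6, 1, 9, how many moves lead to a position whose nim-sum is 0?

1

Compute the nim-sum pairwise:
4 XOR 6 = 2
2 XOR 1 = 3
3 XOR 9 = 10
The overall nim-sum is X = 10. A stack of size p has a winning move iff p XOR X < p (reduce it to p XOR X).
  4: 4 XOR 10 = 14 ≥ 4 — no move.
  6: 6 XOR 10 = 12 ≥ 6 — no move.
  1: 1 XOR 10 = 11 ≥ 1 — no move.
  9: 9 XOR 10 = 3 < 9 — winning move (to 3).
That gives 1 winning move.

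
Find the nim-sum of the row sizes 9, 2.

11

Nim-sum: 9 ⊕ 2 = 11.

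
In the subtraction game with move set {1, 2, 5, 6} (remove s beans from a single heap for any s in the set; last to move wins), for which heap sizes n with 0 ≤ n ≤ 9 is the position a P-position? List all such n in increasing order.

0, 3, 7

Build the Grundy sequence with g(k) = mex{g(k−s) : s ∈ {1, 2, 5, 6}, s ≤ k}:
k:     0  1  2  3  4  5  6  7  8  9
g(k):  0  1  2  0  1  2  3  0  1  2
The P-positions (g = 0) in 0..9 are 0, 3, 7.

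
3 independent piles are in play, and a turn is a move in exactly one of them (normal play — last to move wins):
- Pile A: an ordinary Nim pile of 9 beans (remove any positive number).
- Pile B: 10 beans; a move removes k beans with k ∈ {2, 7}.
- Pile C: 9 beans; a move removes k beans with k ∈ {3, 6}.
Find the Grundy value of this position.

9

Pile A is a plain Nim pile of size 9, so its Grundy value is 9.
Build the Grundy sequence for pile B with g(k) = mex{g(k−s) : s ∈ {2, 7}, s ≤ k}:
k:     0  1  2  3  4  5  6  7  8  9 10
g(k):  0  0  1  1  0  0  1  1  2  0  0
So g(10) = 0.
For pile C, compute g(0), g(1), … with moves {3, 6}:
g(0) = mex{} = 0
g(1) = mex{} = 0
g(2) = mex{} = 0
g(3) = mex{0} = 1
g(4) = mex{0} = 1
g(5) = mex{0} = 1
g(6) = mex{0,1} = 2
g(7) = mex{0,1} = 2
g(8) = mex{0,1} = 2
g(9) = mex{1,2} = 0
So g(9) = 0.
By the Sprague-Grundy theorem, the Grundy value of a sum of independent games is the XOR of the component values.
Combined value = 9 ⊕ 0 ⊕ 0 = 9.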